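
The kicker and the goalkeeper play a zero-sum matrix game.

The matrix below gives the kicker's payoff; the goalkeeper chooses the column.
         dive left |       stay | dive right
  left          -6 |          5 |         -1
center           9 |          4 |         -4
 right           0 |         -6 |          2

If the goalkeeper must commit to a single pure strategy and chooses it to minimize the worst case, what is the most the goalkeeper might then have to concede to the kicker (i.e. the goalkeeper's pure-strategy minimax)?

The worst case (largest entry) in each column is dive left: 9, stay: 5, dive right: 2.
The best (smallest) of these is 2.

2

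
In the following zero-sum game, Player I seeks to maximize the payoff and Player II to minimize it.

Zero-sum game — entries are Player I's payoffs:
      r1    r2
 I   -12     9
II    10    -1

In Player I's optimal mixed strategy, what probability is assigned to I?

11/32

Row minima are -12 and -1, so Player I's maximin is -1; column maxima are 10 and 9, so Player II's minimax is 9. These differ, so the equilibrium is in mixed strategies.
Let Player I play I with probability p. Player II is indifferent when −12p + 10(1−p) = 9p − (1−p), giving p = 11/32.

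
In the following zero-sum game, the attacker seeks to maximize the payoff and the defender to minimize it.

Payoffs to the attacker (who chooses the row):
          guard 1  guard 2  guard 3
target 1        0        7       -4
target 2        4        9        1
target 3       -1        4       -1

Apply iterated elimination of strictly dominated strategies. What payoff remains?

1

Column guard 2 is strictly dominated by guard 1 for the defender (0<7, 4<9, -1<4); eliminate guard 2.
Row target 1 is strictly dominated by row target 2 (4>0, 1>-4); eliminate target 1.
Row target 3 is strictly dominated by row target 2 (4>-1, 1>-1); eliminate target 3.
Column guard 1 is strictly dominated by guard 3 for the defender (1<4); eliminate guard 1.
Only (target 2, guard 3) remains, with payoff 1.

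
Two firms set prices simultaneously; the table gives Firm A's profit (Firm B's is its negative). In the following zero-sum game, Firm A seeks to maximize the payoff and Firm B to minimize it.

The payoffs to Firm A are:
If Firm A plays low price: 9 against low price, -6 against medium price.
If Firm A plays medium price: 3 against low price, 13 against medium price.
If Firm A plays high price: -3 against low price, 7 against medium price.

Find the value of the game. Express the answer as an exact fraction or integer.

Row high price is strictly dominated by row medium price, so Firm A never plays it.
The remaining 2×2 game on (low price, medium price) × (low price, medium price) has no saddle point. Let Firm A play low price with probability p; indifference gives 9p + 3(1−p) = −6p + 13(1−p), so p = 2/5.
Similarly Firm B's optimal q on low price is 19/25, and the value is 9·(19/25) + (-6)·(6/25) = 27/5.

27/5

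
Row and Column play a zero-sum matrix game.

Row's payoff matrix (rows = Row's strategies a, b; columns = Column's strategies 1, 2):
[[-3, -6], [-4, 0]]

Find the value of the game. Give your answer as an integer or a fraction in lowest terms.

-24/7

Row minima are -6 and -4, so Row's maximin is -4; column maxima are -3 and 0, so Column's minimax is -3. These differ, so the equilibrium is in mixed strategies.
Let Row play a with probability p. Column is indifferent when −3p − 4(1−p) = −6p, giving p = 4/7.
Let Column play 1 with probability q. Row is indifferent when −3q − 6(1−q) = −4q, giving q = 6/7.
The value is -3·(6/7) + (-6)·(1/7) = -24/7.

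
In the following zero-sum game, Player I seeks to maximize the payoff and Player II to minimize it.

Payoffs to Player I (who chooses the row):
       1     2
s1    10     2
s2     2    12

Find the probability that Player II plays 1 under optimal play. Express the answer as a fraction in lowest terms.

Row minima are 2 and 2, so Player I's maximin is 2; column maxima are 10 and 12, so Player II's minimax is 10. These differ, so the equilibrium is in mixed strategies.
Let Player II play 1 with probability q. Player I is indifferent when 10q + 2(1−q) = 2q + 12(1−q), giving q = 5/9.

5/9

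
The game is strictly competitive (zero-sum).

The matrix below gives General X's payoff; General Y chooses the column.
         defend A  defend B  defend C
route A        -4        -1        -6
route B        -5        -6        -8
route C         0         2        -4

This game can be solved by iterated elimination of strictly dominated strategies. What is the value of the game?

Column defend B is strictly dominated by defend C for General Y (-6<-1, -8<-6, -4<2); eliminate defend B.
Column defend A is strictly dominated by defend C for General Y (-6<-4, -8<-5, -4<0); eliminate defend A.
Row route B is strictly dominated by row route A (-6>-8); eliminate route B.
Row route A is strictly dominated by row route C (-4>-6); eliminate route A.
Only (route C, defend C) remains, with payoff -4.

-4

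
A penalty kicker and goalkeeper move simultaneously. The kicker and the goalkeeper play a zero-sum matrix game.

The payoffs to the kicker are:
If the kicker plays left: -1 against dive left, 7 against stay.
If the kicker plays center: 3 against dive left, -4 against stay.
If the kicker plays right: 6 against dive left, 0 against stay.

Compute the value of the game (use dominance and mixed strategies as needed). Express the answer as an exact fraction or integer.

3

Row center is strictly dominated by row right, so the kicker never plays it.
The remaining 2×2 game on (left, right) × (dive left, stay) has no saddle point. Let the kicker play left with probability p; indifference gives −p + 6(1−p) = 7p, so p = 3/7.
Similarly the goalkeeper's optimal q on dive left is 1/2, and the value is -1·(1/2) + (7)·(1/2) = 3.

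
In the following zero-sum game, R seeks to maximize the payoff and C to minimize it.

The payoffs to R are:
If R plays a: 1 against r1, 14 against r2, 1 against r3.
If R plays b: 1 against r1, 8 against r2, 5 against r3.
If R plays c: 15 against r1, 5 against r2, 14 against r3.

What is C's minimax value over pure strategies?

14

The worst case (largest entry) in each column is r1: 15, r2: 14, r3: 14.
The best (smallest) of these is 14.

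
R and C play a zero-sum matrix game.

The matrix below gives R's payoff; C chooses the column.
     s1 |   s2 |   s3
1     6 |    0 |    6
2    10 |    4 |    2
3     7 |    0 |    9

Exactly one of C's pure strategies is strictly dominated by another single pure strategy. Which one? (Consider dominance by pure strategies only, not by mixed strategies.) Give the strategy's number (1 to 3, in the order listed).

C prefers columns that give R less. Compare s1 with s2: 0 < 6, 4 < 10, 0 < 7.
So s2 strictly dominates s1 for C; s1 is strictly dominated.

1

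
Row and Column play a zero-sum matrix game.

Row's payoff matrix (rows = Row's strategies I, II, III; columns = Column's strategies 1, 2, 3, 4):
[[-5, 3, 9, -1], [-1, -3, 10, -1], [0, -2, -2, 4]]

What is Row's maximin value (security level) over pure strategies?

-2

The worst-case payoff for each row is I: -5, II: -3, III: -2.
The best of these is -2.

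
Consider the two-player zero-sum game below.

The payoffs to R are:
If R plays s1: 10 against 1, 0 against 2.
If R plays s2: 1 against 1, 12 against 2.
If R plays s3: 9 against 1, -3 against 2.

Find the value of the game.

Row s3 is strictly dominated by row s1, so R never plays it.
The remaining 2×2 game on (s1, s2) × (1, 2) has no saddle point. Let R play s1 with probability p; indifference gives 10p + (1−p) = 12(1−p), so p = 11/21.
Similarly C's optimal q on 1 is 4/7, and the value is 10·(4/7) + (0)·(3/7) = 40/7.

40/7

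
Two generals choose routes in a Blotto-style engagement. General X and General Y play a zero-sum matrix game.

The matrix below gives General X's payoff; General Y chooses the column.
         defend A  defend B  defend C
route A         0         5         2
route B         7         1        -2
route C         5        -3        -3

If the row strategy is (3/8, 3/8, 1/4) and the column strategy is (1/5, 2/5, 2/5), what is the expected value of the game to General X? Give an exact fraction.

43/40

Against (1/5, 2/5, 2/5), each row's expected payoff is route A: 14/5; route B: 1; route C: -7/5.
Taking the (3/8, 3/8, 1/4)-weighted average: (3/8)·(14/5) + (3/8)·(1) + (1/4)·(-7/5) = 43/40.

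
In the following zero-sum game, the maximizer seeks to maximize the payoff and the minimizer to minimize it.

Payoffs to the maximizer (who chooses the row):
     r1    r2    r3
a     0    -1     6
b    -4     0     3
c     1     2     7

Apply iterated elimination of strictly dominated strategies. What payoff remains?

Row b is strictly dominated by row c (1>-4, 2>0, 7>3); eliminate b.
Column r3 is strictly dominated by r1 for the minimizer (0<6, 1<7); eliminate r3.
Row a is strictly dominated by row c (1>0, 2>-1); eliminate a.
Column r2 is strictly dominated by r1 for the minimizer (1<2); eliminate r2.
Only (c, r1) remains, with payoff 1.

1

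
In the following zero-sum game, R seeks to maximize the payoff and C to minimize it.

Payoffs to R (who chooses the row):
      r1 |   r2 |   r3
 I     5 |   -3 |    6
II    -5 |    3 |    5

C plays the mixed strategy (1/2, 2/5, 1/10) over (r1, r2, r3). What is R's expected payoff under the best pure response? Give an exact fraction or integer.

19/10

I: (5)·(1/2) + (-3)·(2/5) + (6)·(1/10) = 19/10.
II: (-5)·(1/2) + (3)·(2/5) + (5)·(1/10) = -4/5.
The best pure response is I with expected payoff 19/10.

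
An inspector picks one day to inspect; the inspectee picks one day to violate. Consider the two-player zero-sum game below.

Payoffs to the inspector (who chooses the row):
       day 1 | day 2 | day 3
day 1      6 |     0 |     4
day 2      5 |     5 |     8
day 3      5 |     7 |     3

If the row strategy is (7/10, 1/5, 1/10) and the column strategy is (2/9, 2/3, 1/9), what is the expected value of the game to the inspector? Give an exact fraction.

263/90

Against (2/9, 2/3, 1/9), each row's expected payoff is day 1: 16/9; day 2: 16/3; day 3: 55/9.
Taking the (7/10, 1/5, 1/10)-weighted average: (7/10)·(16/9) + (1/5)·(16/3) + (1/10)·(55/9) = 263/90.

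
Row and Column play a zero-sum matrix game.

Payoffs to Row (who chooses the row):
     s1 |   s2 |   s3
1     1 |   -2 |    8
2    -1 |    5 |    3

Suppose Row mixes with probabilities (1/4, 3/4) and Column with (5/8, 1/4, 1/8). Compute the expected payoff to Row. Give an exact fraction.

Against (5/8, 1/4, 1/8), each row's expected payoff is 1: 9/8; 2: 1.
Taking the (1/4, 3/4)-weighted average: (1/4)·(9/8) + (3/4)·(1) = 33/32.

33/32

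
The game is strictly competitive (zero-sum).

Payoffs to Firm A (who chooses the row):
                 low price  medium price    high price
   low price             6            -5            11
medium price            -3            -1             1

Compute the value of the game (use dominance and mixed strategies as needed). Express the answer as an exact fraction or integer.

Column high price is strictly dominated by low price for Firm B (it gives Firm A more in every row).
The remaining 2×2 game on (low price, medium price) × (low price, medium price) has no saddle point. Let Firm A play low price with probability p; indifference gives 6p − 3(1−p) = −5p − (1−p), so p = 2/13.
Similarly Firm B's optimal q on low price is 4/13, and the value is 6·(4/13) + (-5)·(9/13) = -21/13.

-21/13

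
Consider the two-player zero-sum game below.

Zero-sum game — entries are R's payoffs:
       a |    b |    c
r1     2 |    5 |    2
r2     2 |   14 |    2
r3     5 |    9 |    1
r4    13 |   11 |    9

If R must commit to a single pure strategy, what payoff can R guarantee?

The worst-case payoff for each row is r1: 2, r2: 2, r3: 1, r4: 9.
The best of these is 9.

9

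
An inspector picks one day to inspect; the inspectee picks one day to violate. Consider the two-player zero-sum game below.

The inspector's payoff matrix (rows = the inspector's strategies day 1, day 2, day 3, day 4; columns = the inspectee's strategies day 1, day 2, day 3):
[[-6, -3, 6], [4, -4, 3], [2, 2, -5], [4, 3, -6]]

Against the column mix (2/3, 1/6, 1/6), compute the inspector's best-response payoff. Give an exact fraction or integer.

5/2

day 1: (-6)·(2/3) + (-3)·(1/6) + (6)·(1/6) = -7/2.
day 2: (4)·(2/3) + (-4)·(1/6) + (3)·(1/6) = 5/2.
day 3: (2)·(2/3) + (2)·(1/6) + (-5)·(1/6) = 5/6.
day 4: (4)·(2/3) + (3)·(1/6) + (-6)·(1/6) = 13/6.
The best pure response is day 2 with expected payoff 5/2.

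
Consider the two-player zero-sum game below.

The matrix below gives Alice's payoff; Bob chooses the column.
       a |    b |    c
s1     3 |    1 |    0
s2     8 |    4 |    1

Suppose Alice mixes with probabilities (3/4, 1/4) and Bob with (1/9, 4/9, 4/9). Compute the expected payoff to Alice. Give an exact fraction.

Against (1/9, 4/9, 4/9), each row's expected payoff is s1: 7/9; s2: 28/9.
Taking the (3/4, 1/4)-weighted average: (3/4)·(7/9) + (1/4)·(28/9) = 49/36.

49/36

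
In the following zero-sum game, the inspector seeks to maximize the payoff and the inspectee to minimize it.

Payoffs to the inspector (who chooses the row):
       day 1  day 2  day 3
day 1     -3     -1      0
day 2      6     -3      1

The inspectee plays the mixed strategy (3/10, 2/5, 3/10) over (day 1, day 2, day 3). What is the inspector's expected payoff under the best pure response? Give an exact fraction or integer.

day 1: (-3)·(3/10) + (-1)·(2/5) + (0)·(3/10) = -13/10.
day 2: (6)·(3/10) + (-3)·(2/5) + (1)·(3/10) = 9/10.
The best pure response is day 2 with expected payoff 9/10.

9/10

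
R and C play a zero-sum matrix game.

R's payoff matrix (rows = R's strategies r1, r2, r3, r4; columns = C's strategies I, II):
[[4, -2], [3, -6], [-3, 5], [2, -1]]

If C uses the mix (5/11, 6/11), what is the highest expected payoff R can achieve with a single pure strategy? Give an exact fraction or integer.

r1: (4)·(5/11) + (-2)·(6/11) = 8/11.
r2: (3)·(5/11) + (-6)·(6/11) = -21/11.
r3: (-3)·(5/11) + (5)·(6/11) = 15/11.
r4: (2)·(5/11) + (-1)·(6/11) = 4/11.
The best pure response is r3 with expected payoff 15/11.

15/11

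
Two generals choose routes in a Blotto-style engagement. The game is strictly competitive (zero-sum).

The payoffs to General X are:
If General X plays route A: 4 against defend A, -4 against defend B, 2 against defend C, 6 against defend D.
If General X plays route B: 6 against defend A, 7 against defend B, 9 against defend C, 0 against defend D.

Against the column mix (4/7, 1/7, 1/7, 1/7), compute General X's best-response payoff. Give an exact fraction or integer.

route A: (4)·(4/7) + (-4)·(1/7) + (2)·(1/7) + (6)·(1/7) = 20/7.
route B: (6)·(4/7) + (7)·(1/7) + (9)·(1/7) + (0)·(1/7) = 40/7.
The best pure response is route B with expected payoff 40/7.

40/7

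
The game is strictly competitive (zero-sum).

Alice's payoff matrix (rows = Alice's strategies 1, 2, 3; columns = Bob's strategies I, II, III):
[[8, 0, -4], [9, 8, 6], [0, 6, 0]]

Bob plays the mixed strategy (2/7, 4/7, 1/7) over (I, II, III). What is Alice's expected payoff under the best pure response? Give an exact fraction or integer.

1: (8)·(2/7) + (0)·(4/7) + (-4)·(1/7) = 12/7.
2: (9)·(2/7) + (8)·(4/7) + (6)·(1/7) = 8.
3: (0)·(2/7) + (6)·(4/7) + (0)·(1/7) = 24/7.
The best pure response is 2 with expected payoff 8.

8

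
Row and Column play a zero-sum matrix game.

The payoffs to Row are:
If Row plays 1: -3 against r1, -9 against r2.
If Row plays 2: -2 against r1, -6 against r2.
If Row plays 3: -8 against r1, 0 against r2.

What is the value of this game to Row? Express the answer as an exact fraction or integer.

-4

Row 1 is strictly dominated by row 2, so Row never plays it.
The remaining 2×2 game on (2, 3) × (r1, r2) has no saddle point. Let Row play 2 with probability p; indifference gives −2p − 8(1−p) = −6p, so p = 2/3.
Similarly Column's optimal q on r1 is 1/2, and the value is -2·(1/2) + (-6)·(1/2) = -4.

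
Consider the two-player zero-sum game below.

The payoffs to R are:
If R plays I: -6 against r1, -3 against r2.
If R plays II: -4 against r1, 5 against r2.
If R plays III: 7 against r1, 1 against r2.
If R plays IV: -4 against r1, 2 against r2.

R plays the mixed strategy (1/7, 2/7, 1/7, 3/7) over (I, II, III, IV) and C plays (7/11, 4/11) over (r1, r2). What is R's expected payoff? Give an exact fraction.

-1

Against (7/11, 4/11), each row's expected payoff is I: -54/11; II: -8/11; III: 53/11; IV: -20/11.
Taking the (1/7, 2/7, 1/7, 3/7)-weighted average: (1/7)·(-54/11) + (2/7)·(-8/11) + (1/7)·(53/11) + (3/7)·(-20/11) = -1.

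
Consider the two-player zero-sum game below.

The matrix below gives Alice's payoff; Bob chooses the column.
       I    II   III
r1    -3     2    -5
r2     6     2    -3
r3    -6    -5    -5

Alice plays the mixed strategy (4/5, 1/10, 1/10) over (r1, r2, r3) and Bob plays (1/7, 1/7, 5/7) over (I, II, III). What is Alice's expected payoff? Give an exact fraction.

Against (1/7, 1/7, 5/7), each row's expected payoff is r1: -26/7; r2: -1; r3: -36/7.
Taking the (4/5, 1/10, 1/10)-weighted average: (4/5)·(-26/7) + (1/10)·(-1) + (1/10)·(-36/7) = -251/70.

-251/70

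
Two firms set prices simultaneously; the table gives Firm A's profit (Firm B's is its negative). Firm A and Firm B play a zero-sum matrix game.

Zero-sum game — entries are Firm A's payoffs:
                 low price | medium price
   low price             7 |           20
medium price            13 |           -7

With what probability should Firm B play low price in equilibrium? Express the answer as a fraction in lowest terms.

Row minima are 7 and -7, so Firm A's maximin is 7; column maxima are 13 and 20, so Firm B's minimax is 13. These differ, so the equilibrium is in mixed strategies.
Let Firm B play low price with probability q. Firm A is indifferent when 7q + 20(1−q) = 13q − 7(1−q), giving q = 9/11.

9/11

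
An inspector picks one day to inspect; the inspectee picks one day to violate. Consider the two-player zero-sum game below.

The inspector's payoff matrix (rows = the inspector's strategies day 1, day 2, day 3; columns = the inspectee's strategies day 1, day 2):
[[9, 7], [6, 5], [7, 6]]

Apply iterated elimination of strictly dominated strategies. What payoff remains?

7

Column day 1 is strictly dominated by day 2 for the inspectee (7<9, 5<6, 6<7); eliminate day 1.
Row day 2 is strictly dominated by row day 1 (7>5); eliminate day 2.
Row day 3 is strictly dominated by row day 1 (7>6); eliminate day 3.
Only (day 1, day 2) remains, with payoff 7.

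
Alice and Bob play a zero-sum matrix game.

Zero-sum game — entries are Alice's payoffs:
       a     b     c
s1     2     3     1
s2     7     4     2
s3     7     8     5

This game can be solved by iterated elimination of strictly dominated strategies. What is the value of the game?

5

Row s1 is strictly dominated by row s2 (7>2, 4>3, 2>1); eliminate s1.
Column b is strictly dominated by c for Bob (2<4, 5<8); eliminate b.
Column a is strictly dominated by c for Bob (2<7, 5<7); eliminate a.
Row s2 is strictly dominated by row s3 (5>2); eliminate s2.
Only (s3, c) remains, with payoff 5.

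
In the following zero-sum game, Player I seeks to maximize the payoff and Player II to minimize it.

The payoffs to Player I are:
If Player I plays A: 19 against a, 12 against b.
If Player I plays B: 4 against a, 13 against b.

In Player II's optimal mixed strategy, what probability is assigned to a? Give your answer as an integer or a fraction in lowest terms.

1/16

Row minima are 12 and 4, so Player I's maximin is 12; column maxima are 19 and 13, so Player II's minimax is 13. These differ, so the equilibrium is in mixed strategies.
Let Player II play a with probability q. Player I is indifferent when 19q + 12(1−q) = 4q + 13(1−q), giving q = 1/16.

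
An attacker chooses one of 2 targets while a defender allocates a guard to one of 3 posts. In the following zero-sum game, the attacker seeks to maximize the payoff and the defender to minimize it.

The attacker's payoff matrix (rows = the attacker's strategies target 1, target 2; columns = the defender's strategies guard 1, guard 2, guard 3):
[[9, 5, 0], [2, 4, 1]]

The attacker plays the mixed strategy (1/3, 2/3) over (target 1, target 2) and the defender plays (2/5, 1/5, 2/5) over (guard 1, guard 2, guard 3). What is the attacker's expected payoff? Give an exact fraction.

Against (2/5, 1/5, 2/5), each row's expected payoff is target 1: 23/5; target 2: 2.
Taking the (1/3, 2/3)-weighted average: (1/3)·(23/5) + (2/3)·(2) = 43/15.

43/15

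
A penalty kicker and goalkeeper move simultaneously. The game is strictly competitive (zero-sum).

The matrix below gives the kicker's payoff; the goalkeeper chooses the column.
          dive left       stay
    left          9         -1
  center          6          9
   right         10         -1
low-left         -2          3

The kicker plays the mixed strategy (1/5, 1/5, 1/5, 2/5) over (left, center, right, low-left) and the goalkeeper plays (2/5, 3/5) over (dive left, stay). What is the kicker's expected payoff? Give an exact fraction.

Against (2/5, 3/5), each row's expected payoff is left: 3; center: 39/5; right: 17/5; low-left: 1.
Taking the (1/5, 1/5, 1/5, 2/5)-weighted average: (1/5)·(3) + (1/5)·(39/5) + (1/5)·(17/5) + (2/5)·(1) = 81/25.

81/25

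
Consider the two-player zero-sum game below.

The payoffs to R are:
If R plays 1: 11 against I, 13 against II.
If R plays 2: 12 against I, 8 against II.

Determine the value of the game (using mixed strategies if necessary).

Row minima are 11 and 8, so R's maximin is 11; column maxima are 12 and 13, so C's minimax is 12. These differ, so the equilibrium is in mixed strategies.
Let R play 1 with probability p. C is indifferent when 11p + 12(1−p) = 13p + 8(1−p), giving p = 2/3.
Let C play I with probability q. R is indifferent when 11q + 13(1−q) = 12q + 8(1−q), giving q = 5/6.
The value is 11·(5/6) + (13)·(1/6) = 34/3.

34/3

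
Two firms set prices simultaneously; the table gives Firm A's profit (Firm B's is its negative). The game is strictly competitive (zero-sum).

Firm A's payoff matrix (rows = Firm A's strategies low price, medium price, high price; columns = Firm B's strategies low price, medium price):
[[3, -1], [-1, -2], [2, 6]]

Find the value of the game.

5/2

Row medium price is strictly dominated by row low price, so Firm A never plays it.
The remaining 2×2 game on (low price, high price) × (low price, medium price) has no saddle point. Let Firm A play low price with probability p; indifference gives 3p + 2(1−p) = −p + 6(1−p), so p = 1/2.
Similarly Firm B's optimal q on low price is 7/8, and the value is 3·(7/8) + (-1)·(1/8) = 5/2.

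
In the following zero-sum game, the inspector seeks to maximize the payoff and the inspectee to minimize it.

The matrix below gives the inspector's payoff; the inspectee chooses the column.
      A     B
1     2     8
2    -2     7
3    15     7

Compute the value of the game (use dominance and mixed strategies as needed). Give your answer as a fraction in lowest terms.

Row 2 is strictly dominated by row 1, so the inspector never plays it.
The remaining 2×2 game on (1, 3) × (A, B) has no saddle point. Let the inspector play 1 with probability p; indifference gives 2p + 15(1−p) = 8p + 7(1−p), so p = 4/7.
Similarly the inspectee's optimal q on A is 1/14, and the value is 2·(1/14) + (8)·(13/14) = 53/7.

53/7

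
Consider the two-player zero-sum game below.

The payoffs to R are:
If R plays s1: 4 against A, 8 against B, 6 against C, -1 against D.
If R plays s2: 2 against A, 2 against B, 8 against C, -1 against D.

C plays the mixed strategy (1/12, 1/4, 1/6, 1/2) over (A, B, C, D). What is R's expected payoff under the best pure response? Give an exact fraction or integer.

s1: (4)·(1/12) + (8)·(1/4) + (6)·(1/6) + (-1)·(1/2) = 17/6.
s2: (2)·(1/12) + (2)·(1/4) + (8)·(1/6) + (-1)·(1/2) = 3/2.
The best pure response is s1 with expected payoff 17/6.

17/6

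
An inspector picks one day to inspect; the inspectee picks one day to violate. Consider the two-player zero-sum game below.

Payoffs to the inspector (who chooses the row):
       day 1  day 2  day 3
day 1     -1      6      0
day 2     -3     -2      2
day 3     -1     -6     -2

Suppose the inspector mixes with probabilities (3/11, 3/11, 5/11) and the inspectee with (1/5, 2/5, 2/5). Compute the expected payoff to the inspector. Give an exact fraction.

-61/55

Against (1/5, 2/5, 2/5), each row's expected payoff is day 1: 11/5; day 2: -3/5; day 3: -17/5.
Taking the (3/11, 3/11, 5/11)-weighted average: (3/11)·(11/5) + (3/11)·(-3/5) + (5/11)·(-17/5) = -61/55.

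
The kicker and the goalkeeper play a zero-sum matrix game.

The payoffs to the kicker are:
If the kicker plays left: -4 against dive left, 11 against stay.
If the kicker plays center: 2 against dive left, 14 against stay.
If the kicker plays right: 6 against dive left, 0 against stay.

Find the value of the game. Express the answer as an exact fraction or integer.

Row left is strictly dominated by row center, so the kicker never plays it.
The remaining 2×2 game on (center, right) × (dive left, stay) has no saddle point. Let the kicker play center with probability p; indifference gives 2p + 6(1−p) = 14p, so p = 1/3.
Similarly the goalkeeper's optimal q on dive left is 7/9, and the value is 2·(7/9) + (14)·(2/9) = 14/3.

14/3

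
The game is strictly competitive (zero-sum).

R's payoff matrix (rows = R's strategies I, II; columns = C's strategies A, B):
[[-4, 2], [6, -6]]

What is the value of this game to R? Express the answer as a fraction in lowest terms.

Row minima are -4 and -6, so R's maximin is -4; column maxima are 6 and 2, so C's minimax is 2. These differ, so the equilibrium is in mixed strategies.
Let R play I with probability p. C is indifferent when −4p + 6(1−p) = 2p − 6(1−p), giving p = 2/3.
Let C play A with probability q. R is indifferent when −4q + 2(1−q) = 6q − 6(1−q), giving q = 4/9.
The value is -4·(4/9) + (2)·(5/9) = -2/3.

-2/3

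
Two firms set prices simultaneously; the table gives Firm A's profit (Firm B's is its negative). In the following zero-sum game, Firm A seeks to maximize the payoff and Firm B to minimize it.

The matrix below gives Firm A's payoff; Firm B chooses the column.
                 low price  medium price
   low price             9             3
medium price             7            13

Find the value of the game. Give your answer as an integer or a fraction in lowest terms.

8

Row minima are 3 and 7, so Firm A's maximin is 7; column maxima are 9 and 13, so Firm B's minimax is 9. These differ, so the equilibrium is in mixed strategies.
Let Firm A play low price with probability p. Firm B is indifferent when 9p + 7(1−p) = 3p + 13(1−p), giving p = 1/2.
Let Firm B play low price with probability q. Firm A is indifferent when 9q + 3(1−q) = 7q + 13(1−q), giving q = 5/6.
The value is 9·(5/6) + (3)·(1/6) = 8.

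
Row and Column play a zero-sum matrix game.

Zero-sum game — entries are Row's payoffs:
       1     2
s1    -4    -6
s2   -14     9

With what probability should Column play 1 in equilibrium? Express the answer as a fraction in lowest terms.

Row minima are -6 and -14, so Row's maximin is -6; column maxima are -4 and 9, so Column's minimax is -4. These differ, so the equilibrium is in mixed strategies.
Let Column play 1 with probability q. Row is indifferent when −4q − 6(1−q) = −14q + 9(1−q), giving q = 3/5.

3/5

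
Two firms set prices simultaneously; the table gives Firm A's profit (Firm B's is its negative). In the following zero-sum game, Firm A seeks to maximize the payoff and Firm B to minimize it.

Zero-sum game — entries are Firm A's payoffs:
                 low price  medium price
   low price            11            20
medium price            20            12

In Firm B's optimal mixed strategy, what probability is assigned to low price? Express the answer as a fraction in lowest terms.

Row minima are 11 and 12, so Firm A's maximin is 12; column maxima are 20 and 20, so Firm B's minimax is 20. These differ, so the equilibrium is in mixed strategies.
Let Firm B play low price with probability q. Firm A is indifferent when 11q + 20(1−q) = 20q + 12(1−q), giving q = 8/17.

8/17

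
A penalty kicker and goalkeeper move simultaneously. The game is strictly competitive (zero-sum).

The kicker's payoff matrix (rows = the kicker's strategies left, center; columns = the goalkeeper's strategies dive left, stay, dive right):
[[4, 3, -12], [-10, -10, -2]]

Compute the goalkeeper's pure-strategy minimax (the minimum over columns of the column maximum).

-2

The worst case (largest entry) in each column is dive left: 4, stay: 3, dive right: -2.
The best (smallest) of these is -2.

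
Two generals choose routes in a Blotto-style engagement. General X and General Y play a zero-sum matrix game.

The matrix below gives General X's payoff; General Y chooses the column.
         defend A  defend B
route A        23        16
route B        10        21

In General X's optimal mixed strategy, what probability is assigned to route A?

11/18

Row minima are 16 and 10, so General X's maximin is 16; column maxima are 23 and 21, so General Y's minimax is 21. These differ, so the equilibrium is in mixed strategies.
Let General X play route A with probability p. General Y is indifferent when 23p + 10(1−p) = 16p + 21(1−p), giving p = 11/18.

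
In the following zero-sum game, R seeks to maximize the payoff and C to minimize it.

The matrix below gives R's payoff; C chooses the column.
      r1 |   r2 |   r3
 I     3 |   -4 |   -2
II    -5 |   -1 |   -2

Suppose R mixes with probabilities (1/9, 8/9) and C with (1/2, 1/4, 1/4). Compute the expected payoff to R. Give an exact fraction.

Against (1/2, 1/4, 1/4), each row's expected payoff is I: 0; II: -13/4.
Taking the (1/9, 8/9)-weighted average: (1/9)·(0) + (8/9)·(-13/4) = -26/9.

-26/9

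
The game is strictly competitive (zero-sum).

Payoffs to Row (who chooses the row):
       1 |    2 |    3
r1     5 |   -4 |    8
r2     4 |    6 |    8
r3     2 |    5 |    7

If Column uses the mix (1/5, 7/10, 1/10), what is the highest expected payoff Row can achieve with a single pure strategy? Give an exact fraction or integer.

r1: (5)·(1/5) + (-4)·(7/10) + (8)·(1/10) = -1.
r2: (4)·(1/5) + (6)·(7/10) + (8)·(1/10) = 29/5.
r3: (2)·(1/5) + (5)·(7/10) + (7)·(1/10) = 23/5.
The best pure response is r2 with expected payoff 29/5.

29/5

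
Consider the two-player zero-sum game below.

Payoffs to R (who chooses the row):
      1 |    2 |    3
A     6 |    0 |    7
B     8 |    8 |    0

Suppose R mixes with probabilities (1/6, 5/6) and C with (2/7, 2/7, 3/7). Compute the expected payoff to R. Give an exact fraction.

193/42

Against (2/7, 2/7, 3/7), each row's expected payoff is A: 33/7; B: 32/7.
Taking the (1/6, 5/6)-weighted average: (1/6)·(33/7) + (5/6)·(32/7) = 193/42.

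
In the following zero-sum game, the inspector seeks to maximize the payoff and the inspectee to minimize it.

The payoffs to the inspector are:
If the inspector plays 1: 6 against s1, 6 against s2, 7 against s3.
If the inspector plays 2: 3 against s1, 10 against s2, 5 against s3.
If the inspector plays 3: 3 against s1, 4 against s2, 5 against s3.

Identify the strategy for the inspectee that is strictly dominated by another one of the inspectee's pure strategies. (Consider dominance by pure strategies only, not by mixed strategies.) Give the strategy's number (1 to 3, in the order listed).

3

The inspectee prefers columns that give the inspector less. Compare s3 with s1: 6 < 7, 3 < 5, 3 < 5.
So s1 strictly dominates s3 for the inspectee; s3 is strictly dominated.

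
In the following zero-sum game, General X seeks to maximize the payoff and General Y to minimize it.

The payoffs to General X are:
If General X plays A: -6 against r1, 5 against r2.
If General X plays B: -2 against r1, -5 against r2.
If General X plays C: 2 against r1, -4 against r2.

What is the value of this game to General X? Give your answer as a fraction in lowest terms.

-14/17

Row B is strictly dominated by row C, so General X never plays it.
The remaining 2×2 game on (A, C) × (r1, r2) has no saddle point. Let General X play A with probability p; indifference gives −6p + 2(1−p) = 5p − 4(1−p), so p = 6/17.
Similarly General Y's optimal q on r1 is 9/17, and the value is -6·(9/17) + (5)·(8/17) = -14/17.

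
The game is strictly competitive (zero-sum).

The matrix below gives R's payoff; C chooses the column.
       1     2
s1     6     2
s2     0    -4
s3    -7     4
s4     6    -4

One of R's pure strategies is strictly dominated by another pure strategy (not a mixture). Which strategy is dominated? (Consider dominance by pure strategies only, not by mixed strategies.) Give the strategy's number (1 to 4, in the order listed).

2

Compare s2 with s1: 6 > 0, 2 > -4.
So s1 strictly dominates s2 for R; s2 is strictly dominated.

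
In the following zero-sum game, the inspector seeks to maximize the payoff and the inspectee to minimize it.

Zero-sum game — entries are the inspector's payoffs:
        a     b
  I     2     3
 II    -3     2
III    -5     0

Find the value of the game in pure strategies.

2

Row minima: 2, -3, -5 → the inspector's maximin is 2.
Column maxima: 2, 3 → the inspectee's minimax is 2.
They coincide at (I, a), so the value is 2.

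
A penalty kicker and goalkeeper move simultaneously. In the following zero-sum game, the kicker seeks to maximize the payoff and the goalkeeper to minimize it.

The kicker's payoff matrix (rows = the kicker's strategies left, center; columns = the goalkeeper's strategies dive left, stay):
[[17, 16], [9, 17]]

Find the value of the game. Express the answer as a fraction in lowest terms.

145/9

Row minima are 16 and 9, so the kicker's maximin is 16; column maxima are 17 and 17, so the goalkeeper's minimax is 17. These differ, so the equilibrium is in mixed strategies.
Let the kicker play left with probability p. The goalkeeper is indifferent when 17p + 9(1−p) = 16p + 17(1−p), giving p = 8/9.
Let the goalkeeper play dive left with probability q. The kicker is indifferent when 17q + 16(1−q) = 9q + 17(1−q), giving q = 1/9.
The value is 17·(1/9) + (16)·(8/9) = 145/9.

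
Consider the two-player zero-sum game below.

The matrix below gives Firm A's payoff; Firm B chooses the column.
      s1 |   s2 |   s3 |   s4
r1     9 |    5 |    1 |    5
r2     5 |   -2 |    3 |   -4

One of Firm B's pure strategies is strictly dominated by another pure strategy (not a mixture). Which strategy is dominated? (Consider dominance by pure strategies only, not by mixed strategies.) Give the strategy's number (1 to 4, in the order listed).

Firm B prefers columns that give Firm A less. Compare s1 with s2: 5 < 9, -2 < 5.
So s2 strictly dominates s1 for Firm B; s1 is strictly dominated.

1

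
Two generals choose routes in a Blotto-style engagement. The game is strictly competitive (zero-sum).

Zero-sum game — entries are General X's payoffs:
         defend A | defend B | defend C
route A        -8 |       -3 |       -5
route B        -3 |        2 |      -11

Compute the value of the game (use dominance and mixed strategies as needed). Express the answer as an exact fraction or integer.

Column defend B is strictly dominated by defend A for General Y (it gives General X more in every row).
The remaining 2×2 game on (route A, route B) × (defend A, defend C) has no saddle point. Let General X play route A with probability p; indifference gives −8p − 3(1−p) = −5p − 11(1−p), so p = 8/11.
Similarly General Y's optimal q on defend A is 6/11, and the value is -8·(6/11) + (-5)·(5/11) = -73/11.

-73/11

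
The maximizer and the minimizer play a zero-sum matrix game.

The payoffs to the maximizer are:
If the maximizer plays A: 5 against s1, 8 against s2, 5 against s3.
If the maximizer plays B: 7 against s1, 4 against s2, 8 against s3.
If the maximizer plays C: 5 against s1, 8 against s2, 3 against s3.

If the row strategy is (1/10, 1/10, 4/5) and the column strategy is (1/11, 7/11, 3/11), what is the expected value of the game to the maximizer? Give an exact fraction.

139/22

Against (1/11, 7/11, 3/11), each row's expected payoff is A: 76/11; B: 59/11; C: 70/11.
Taking the (1/10, 1/10, 4/5)-weighted average: (1/10)·(76/11) + (1/10)·(59/11) + (4/5)·(70/11) = 139/22.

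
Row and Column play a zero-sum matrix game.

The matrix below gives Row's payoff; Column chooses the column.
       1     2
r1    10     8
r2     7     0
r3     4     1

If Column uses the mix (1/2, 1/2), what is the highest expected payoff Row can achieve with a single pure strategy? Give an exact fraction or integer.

r1: (10)·(1/2) + (8)·(1/2) = 9.
r2: (7)·(1/2) + (0)·(1/2) = 7/2.
r3: (4)·(1/2) + (1)·(1/2) = 5/2.
The best pure response is r1 with expected payoff 9.

9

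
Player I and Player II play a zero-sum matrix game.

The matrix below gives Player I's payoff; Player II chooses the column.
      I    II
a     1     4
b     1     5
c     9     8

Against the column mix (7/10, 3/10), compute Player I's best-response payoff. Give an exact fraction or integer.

a: (1)·(7/10) + (4)·(3/10) = 19/10.
b: (1)·(7/10) + (5)·(3/10) = 11/5.
c: (9)·(7/10) + (8)·(3/10) = 87/10.
The best pure response is c with expected payoff 87/10.

87/10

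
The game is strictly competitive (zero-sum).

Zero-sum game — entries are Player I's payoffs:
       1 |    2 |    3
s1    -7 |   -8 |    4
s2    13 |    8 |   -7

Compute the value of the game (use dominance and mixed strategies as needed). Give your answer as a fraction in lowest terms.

Column 1 is strictly dominated by 2 for Player II (it gives Player I more in every row).
The remaining 2×2 game on (s1, s2) × (2, 3) has no saddle point. Let Player I play s1 with probability p; indifference gives −8p + 8(1−p) = 4p − 7(1−p), so p = 5/9.
Similarly Player II's optimal q on 2 is 11/27, and the value is -8·(11/27) + (4)·(16/27) = -8/9.

-8/9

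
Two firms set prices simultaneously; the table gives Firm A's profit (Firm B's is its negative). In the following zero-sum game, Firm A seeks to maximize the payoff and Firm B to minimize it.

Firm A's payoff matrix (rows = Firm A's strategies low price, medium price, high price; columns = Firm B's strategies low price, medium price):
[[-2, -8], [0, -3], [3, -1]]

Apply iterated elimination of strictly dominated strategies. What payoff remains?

-1

Column low price is strictly dominated by medium price for Firm B (-8<-2, -3<0, -1<3); eliminate low price.
Row low price is strictly dominated by row medium price (-3>-8); eliminate low price.
Row medium price is strictly dominated by row high price (-1>-3); eliminate medium price.
Only (high price, medium price) remains, with payoff -1.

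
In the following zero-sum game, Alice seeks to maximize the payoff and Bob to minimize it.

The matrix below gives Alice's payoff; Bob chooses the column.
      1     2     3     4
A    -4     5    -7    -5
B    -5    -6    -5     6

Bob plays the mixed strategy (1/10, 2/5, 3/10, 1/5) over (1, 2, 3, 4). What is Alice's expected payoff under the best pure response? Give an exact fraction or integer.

-3/2

A: (-4)·(1/10) + (5)·(2/5) + (-7)·(3/10) + (-5)·(1/5) = -3/2.
B: (-5)·(1/10) + (-6)·(2/5) + (-5)·(3/10) + (6)·(1/5) = -16/5.
The best pure response is A with expected payoff -3/2.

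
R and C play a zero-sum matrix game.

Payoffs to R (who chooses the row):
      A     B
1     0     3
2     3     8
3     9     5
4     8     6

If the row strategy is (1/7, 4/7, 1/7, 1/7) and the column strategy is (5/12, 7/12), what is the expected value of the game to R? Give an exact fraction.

467/84

Against (5/12, 7/12), each row's expected payoff is 1: 7/4; 2: 71/12; 3: 20/3; 4: 41/6.
Taking the (1/7, 4/7, 1/7, 1/7)-weighted average: (1/7)·(7/4) + (4/7)·(71/12) + (1/7)·(20/3) + (1/7)·(41/6) = 467/84.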